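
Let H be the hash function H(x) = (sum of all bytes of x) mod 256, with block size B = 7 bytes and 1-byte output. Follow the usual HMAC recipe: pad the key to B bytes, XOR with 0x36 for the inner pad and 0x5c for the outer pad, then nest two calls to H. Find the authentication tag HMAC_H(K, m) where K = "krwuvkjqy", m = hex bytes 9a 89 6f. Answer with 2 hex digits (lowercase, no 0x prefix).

68

Key "krwuvkjqy" = 6b 72 77 75 76 6b 6a 71 79 is 9 bytes > B = 7, so hash it first: H(key) = fe, then zero-pad to 7 bytes: K' = fe 00 00 00 00 00 00.
K' ⊕ ipad = c8 36 36 36 36 36 36.  K' ⊕ opad = a2 5c 5c 5c 5c 5c 5c.
Inner input = (K'⊕ipad) ∥ m = c8 36 36 36 36 36 36 ∥ 9a 89 6f.
Inner hash: sum = 200+54+54+54+54+54+54+154+137+111 = 926; mod 256 = 158 → 9e.
Outer input = (K'⊕opad) ∥ inner = a2 5c 5c 5c 5c 5c 5c ∥ 9e.
Outer hash (tag): sum = 162+92+92+92+92+92+92+158 = 872; mod 256 = 104 → 68.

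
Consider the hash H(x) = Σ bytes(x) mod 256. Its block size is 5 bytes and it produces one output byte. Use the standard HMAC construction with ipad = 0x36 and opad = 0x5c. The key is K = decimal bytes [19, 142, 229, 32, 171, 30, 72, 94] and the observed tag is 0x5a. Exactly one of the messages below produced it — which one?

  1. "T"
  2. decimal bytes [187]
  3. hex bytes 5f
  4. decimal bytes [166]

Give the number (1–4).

4

Key decimal bytes [19, 142, 229, 32, 171, 30, 72, 94] = 13 8e e5 20 ab 1e 48 5e is 8 bytes > B = 5, so hash it first: H(key) = 15, then zero-pad to 5 bytes: K' = 15 00 00 00 00.
K' ⊕ ipad = 23 36 36 36 36; K' ⊕ opad = 49 5c 5c 5c 5c.
m1: inner = H(23 36 36 36 36 54) = 4f; tag = H(49 5c 5c 5c 5c 4f) = 08
m2: inner = H(23 36 36 36 36 bb) = b6; tag = H(49 5c 5c 5c 5c b6) = 6f
m3: inner = H(23 36 36 36 36 5f) = 5a; tag = H(49 5c 5c 5c 5c 5a) = 13
m4: inner = H(23 36 36 36 36 a6) = a1; tag = H(49 5c 5c 5c 5c a1) = 5a ← matches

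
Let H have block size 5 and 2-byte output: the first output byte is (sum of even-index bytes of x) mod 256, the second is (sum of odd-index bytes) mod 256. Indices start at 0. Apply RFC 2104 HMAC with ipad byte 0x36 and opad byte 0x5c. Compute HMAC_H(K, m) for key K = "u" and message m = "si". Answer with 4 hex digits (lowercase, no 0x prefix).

c0d0

Key "u" = 75 is 1 byte ≤ B = 5; zero-pad to 5 bytes: K' = 75 00 00 00 00.
K' ⊕ ipad = 43 36 36 36 36.  K' ⊕ opad = 29 5c 5c 5c 5c.
Inner input = (K'⊕ipad) ∥ m = 43 36 36 36 36 ∥ 73 69.
Inner hash: even-index sum = 280 mod 256 = 24; odd-index sum = 223 mod 256 = 223 → 18 df.
Outer input = (K'⊕opad) ∥ inner = 29 5c 5c 5c 5c ∥ 18 df.
Outer hash (tag): even-index sum = 448 mod 256 = 192; odd-index sum = 208 mod 256 = 208 → c0 d0.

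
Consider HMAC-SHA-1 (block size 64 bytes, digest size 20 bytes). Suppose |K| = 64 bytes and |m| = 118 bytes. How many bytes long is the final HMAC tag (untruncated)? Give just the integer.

The tag is one SHA-1 digest: 20 bytes.

20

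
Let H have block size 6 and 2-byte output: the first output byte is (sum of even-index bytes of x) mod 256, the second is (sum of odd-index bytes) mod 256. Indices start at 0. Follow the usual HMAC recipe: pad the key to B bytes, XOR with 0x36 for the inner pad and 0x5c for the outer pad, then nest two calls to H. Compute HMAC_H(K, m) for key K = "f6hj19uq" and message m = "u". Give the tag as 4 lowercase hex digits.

Key "f6hj19uq" = 66 36 68 6a 31 39 75 71 is 8 bytes > B = 6, so hash it first: H(key) = 74 4a, then zero-pad to 6 bytes: K' = 74 4a 00 00 00 00.
K' ⊕ ipad = 42 7c 36 36 36 36.  K' ⊕ opad = 28 16 5c 5c 5c 5c.
Inner input = (K'⊕ipad) ∥ m = 42 7c 36 36 36 36 ∥ 75.
Inner hash: even-index sum = 291 mod 256 = 35; odd-index sum = 232 mod 256 = 232 → 23 e8.
Outer input = (K'⊕opad) ∥ inner = 28 16 5c 5c 5c 5c ∥ 23 e8.
Outer hash (tag): even-index sum = 259 mod 256 = 3; odd-index sum = 438 mod 256 = 182 → 03 b6.

03b6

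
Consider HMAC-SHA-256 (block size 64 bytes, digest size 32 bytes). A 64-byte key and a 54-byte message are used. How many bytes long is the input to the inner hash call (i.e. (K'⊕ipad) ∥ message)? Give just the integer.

118

Key is 64 ≤ 64 bytes, zero-padded: |K'| = 64.
Inner input = (K'⊕ipad) ∥ m → 64 + 54 = 118 bytes.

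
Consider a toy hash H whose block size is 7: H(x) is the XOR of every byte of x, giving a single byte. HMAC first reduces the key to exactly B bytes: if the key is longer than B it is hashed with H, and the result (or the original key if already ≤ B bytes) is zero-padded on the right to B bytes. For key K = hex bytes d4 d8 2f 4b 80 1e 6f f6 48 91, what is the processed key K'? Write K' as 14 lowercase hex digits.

|K| = 10 > B = 7, so first hash the key.
H(K): XOR d4⊕d8⊕2f⊕4b⊕80⊕1e⊕6f⊕f6⊕48⊕91 = b6.
Zero-pad H(K) = b6 to 7 bytes: K' = b6 00 00 00 00 00 00.

b6000000000000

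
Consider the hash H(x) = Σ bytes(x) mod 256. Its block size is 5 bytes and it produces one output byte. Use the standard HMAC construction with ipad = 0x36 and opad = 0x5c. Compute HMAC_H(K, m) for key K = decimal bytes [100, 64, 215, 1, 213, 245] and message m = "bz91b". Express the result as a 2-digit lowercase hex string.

Key decimal bytes [100, 64, 215, 1, 213, 245] = 64 40 d7 01 d5 f5 is 6 bytes > B = 5, so hash it first: H(key) = 46, then zero-pad to 5 bytes: K' = 46 00 00 00 00.
K' ⊕ ipad = 70 36 36 36 36.  K' ⊕ opad = 1a 5c 5c 5c 5c.
Inner input = (K'⊕ipad) ∥ m = 70 36 36 36 36 ∥ 62 7a 39 31 62.
Inner hash: sum = 112+54+54+54+54+98+122+57+49+98 = 752; mod 256 = 240 → f0.
Outer input = (K'⊕opad) ∥ inner = 1a 5c 5c 5c 5c ∥ f0.
Outer hash (tag): sum = 26+92+92+92+92+240 = 634; mod 256 = 122 → 7a.

7a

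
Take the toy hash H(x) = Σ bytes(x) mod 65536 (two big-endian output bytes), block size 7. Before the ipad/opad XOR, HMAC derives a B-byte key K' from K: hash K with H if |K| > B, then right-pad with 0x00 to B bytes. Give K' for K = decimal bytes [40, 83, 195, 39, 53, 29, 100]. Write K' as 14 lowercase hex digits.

2853c327351d64

Key decimal bytes [40, 83, 195, 39, 53, 29, 100] = 28 53 c3 27 35 1d 64 is exactly B = 7 bytes: K' = 28 53 c3 27 35 1d 64.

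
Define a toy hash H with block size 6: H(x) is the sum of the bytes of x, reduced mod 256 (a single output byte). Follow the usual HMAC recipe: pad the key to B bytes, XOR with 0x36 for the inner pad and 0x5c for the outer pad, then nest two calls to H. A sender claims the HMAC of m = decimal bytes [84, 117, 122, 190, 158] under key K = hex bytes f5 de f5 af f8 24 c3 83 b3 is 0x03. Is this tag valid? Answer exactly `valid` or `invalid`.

valid

Key hex bytes f5 de f5 af f8 24 c3 83 b3 is 9 bytes > B = 6, so hash it first: H(key) = 8c, then zero-pad to 6 bytes: K' = 8c 00 00 00 00 00.
K' ⊕ ipad = ba 36 36 36 36 36; K' ⊕ opad = d0 5c 5c 5c 5c 5c.
Inner hash: sum = 186+54+54+54+54+54+84+117+122+190+158 = 1127; mod 256 = 103 → 67.
Outer hash (recomputed tag): sum = 208+92+92+92+92+92+103 = 771; mod 256 = 3 → 03.
Recomputed tag = 03; claimed = 03 → match.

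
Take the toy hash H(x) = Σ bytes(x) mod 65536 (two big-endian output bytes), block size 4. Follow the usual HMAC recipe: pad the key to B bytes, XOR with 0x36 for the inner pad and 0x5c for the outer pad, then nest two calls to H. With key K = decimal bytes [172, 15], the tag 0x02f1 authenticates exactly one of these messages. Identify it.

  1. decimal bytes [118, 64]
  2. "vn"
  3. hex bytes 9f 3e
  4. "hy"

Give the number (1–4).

Key decimal bytes [172, 15] = ac 0f is 2 bytes ≤ B = 4; zero-pad to 4 bytes: K' = ac 0f 00 00.
K' ⊕ ipad = 9a 39 36 36; K' ⊕ opad = f0 53 5c 5c.
m1: inner = H(9a 39 36 36 76 40) = 01 f5; tag = H(f0 53 5c 5c 01 f5) = 02f1 ← matches
m2: inner = H(9a 39 36 36 76 6e) = 02 23; tag = H(f0 53 5c 5c 02 23) = 0220
m3: inner = H(9a 39 36 36 9f 3e) = 02 1c; tag = H(f0 53 5c 5c 02 1c) = 0219
m4: inner = H(9a 39 36 36 68 79) = 02 20; tag = H(f0 53 5c 5c 02 20) = 021d

1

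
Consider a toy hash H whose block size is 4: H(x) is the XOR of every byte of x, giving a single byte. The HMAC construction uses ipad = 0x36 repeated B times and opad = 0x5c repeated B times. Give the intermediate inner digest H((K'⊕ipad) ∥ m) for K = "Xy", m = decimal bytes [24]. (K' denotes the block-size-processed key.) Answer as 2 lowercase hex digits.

39

Key "Xy" = 58 79 is 2 bytes ≤ B = 4; zero-pad to 4 bytes: K' = 58 79 00 00.
K' ⊕ ipad = 6e 4f 36 36.
Inner input = 6e 4f 36 36 ∥ 18.
Inner hash: XOR 6e⊕4f⊕36⊕36⊕18 = 39.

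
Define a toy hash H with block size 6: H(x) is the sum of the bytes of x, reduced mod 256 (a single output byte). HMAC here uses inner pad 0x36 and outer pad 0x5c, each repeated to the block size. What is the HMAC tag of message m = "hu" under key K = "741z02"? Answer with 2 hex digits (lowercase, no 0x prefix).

Key "741z02" = 37 34 31 7a 30 32 is exactly B = 6 bytes: K' = 37 34 31 7a 30 32.
K' ⊕ ipad = 01 02 07 4c 06 04.  K' ⊕ opad = 6b 68 6d 26 6c 6e.
Inner input = (K'⊕ipad) ∥ m = 01 02 07 4c 06 04 ∥ 68 75.
Inner hash: sum = 1+2+7+76+6+4+104+117 = 317; mod 256 = 61 → 3d.
Outer input = (K'⊕opad) ∥ inner = 6b 68 6d 26 6c 6e ∥ 3d.
Outer hash (tag): sum = 107+104+109+38+108+110+61 = 637; mod 256 = 125 → 7d.

7d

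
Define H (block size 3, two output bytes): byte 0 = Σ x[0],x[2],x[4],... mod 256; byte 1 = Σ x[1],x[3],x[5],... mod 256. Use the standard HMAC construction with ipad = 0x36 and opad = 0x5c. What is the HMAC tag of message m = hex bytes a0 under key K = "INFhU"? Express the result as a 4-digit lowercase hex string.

34f2

Key "INFhU" = 49 4e 46 68 55 is 5 bytes > B = 3, so hash it first: H(key) = e4 b6, then zero-pad to 3 bytes: K' = e4 b6 00.
K' ⊕ ipad = d2 80 36.  K' ⊕ opad = b8 ea 5c.
Inner input = (K'⊕ipad) ∥ m = d2 80 36 ∥ a0.
Inner hash: even-index sum = 264 mod 256 = 8; odd-index sum = 288 mod 256 = 32 → 08 20.
Outer input = (K'⊕opad) ∥ inner = b8 ea 5c ∥ 08 20.
Outer hash (tag): even-index sum = 308 mod 256 = 52; odd-index sum = 242 mod 256 = 242 → 34 f2.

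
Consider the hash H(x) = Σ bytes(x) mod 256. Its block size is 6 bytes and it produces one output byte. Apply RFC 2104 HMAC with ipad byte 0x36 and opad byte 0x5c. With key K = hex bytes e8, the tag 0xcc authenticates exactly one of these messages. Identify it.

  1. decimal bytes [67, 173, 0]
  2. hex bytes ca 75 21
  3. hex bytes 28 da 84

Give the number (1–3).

Key hex bytes e8 is 1 byte ≤ B = 6; zero-pad to 6 bytes: K' = e8 00 00 00 00 00.
K' ⊕ ipad = de 36 36 36 36 36; K' ⊕ opad = b4 5c 5c 5c 5c 5c.
m1: inner = H(de 36 36 36 36 36 43 ad 00) = dc; tag = H(b4 5c 5c 5c 5c 5c dc) = 5c
m2: inner = H(de 36 36 36 36 36 ca 75 21) = 4c; tag = H(b4 5c 5c 5c 5c 5c 4c) = cc ← matches
m3: inner = H(de 36 36 36 36 36 28 da 84) = 72; tag = H(b4 5c 5c 5c 5c 5c 72) = f2

2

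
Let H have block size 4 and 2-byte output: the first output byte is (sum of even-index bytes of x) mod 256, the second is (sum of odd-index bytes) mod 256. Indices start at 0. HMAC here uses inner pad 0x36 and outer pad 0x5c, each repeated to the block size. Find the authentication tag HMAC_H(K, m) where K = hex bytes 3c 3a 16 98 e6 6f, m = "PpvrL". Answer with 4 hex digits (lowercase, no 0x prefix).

1608

Key hex bytes 3c 3a 16 98 e6 6f is 6 bytes > B = 4, so hash it first: H(key) = 38 41, then zero-pad to 4 bytes: K' = 38 41 00 00.
K' ⊕ ipad = 0e 77 36 36.  K' ⊕ opad = 64 1d 5c 5c.
Inner input = (K'⊕ipad) ∥ m = 0e 77 36 36 ∥ 50 70 76 72 4c.
Inner hash: even-index sum = 342 mod 256 = 86; odd-index sum = 399 mod 256 = 143 → 56 8f.
Outer input = (K'⊕opad) ∥ inner = 64 1d 5c 5c ∥ 56 8f.
Outer hash (tag): even-index sum = 278 mod 256 = 22; odd-index sum = 264 mod 256 = 8 → 16 08.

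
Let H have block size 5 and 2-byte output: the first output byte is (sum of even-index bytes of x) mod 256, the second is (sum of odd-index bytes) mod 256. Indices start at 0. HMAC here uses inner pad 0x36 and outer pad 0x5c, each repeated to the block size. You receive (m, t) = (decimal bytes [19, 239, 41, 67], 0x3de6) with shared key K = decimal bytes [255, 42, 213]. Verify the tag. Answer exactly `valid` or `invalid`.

Key decimal bytes [255, 42, 213] = ff 2a d5 is 3 bytes ≤ B = 5; zero-pad to 5 bytes: K' = ff 2a d5 00 00.
K' ⊕ ipad = c9 1c e3 36 36; K' ⊕ opad = a3 76 89 5c 5c.
Inner hash: even-index sum = 788 mod 256 = 20; odd-index sum = 142 mod 256 = 142 → 14 8e.
Outer hash (recomputed tag): even-index sum = 534 mod 256 = 22; odd-index sum = 230 mod 256 = 230 → 16 e6.
Recomputed tag = 16e6; claimed = 3de6 → mismatch.

invalid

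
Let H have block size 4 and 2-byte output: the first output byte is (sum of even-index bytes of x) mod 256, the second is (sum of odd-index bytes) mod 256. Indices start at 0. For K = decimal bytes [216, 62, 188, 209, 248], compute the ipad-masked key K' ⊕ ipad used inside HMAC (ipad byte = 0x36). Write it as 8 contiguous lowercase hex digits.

Key decimal bytes [216, 62, 188, 209, 248] = d8 3e bc d1 f8 is 5 bytes > B = 4, so hash it first: H(key) = 8c 0f, then zero-pad to 4 bytes: K' = 8c 0f 00 00.
XOR each byte with 0x36: 8c⊕36=ba, 0f⊕36=39, 00⊕36=36, 00⊕36=36.

ba393636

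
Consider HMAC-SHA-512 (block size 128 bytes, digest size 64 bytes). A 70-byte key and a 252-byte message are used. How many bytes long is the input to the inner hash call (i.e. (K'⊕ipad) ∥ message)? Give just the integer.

Key is 70 ≤ 128 bytes, zero-padded: |K'| = 128.
Inner input = (K'⊕ipad) ∥ m → 128 + 252 = 380 bytes.

380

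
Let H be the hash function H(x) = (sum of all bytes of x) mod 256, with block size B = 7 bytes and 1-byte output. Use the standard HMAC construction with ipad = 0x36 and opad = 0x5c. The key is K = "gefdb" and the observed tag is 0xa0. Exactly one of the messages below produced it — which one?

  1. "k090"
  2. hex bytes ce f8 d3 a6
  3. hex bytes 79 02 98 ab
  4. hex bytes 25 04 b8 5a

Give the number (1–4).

Key "gefdb" = 67 65 66 64 62 is 5 bytes ≤ B = 7; zero-pad to 7 bytes: K' = 67 65 66 64 62 00 00.
K' ⊕ ipad = 51 53 50 52 54 36 36; K' ⊕ opad = 3b 39 3a 38 3e 5c 5c.
m1: inner = H(51 53 50 52 54 36 36 6b 30 39 30) = 0a; tag = H(3b 39 3a 38 3e 5c 5c 0a) = e6
m2: inner = H(51 53 50 52 54 36 36 ce f8 d3 a6) = 45; tag = H(3b 39 3a 38 3e 5c 5c 45) = 21
m3: inner = H(51 53 50 52 54 36 36 79 02 98 ab) = c4; tag = H(3b 39 3a 38 3e 5c 5c c4) = a0 ← matches
m4: inner = H(51 53 50 52 54 36 36 25 04 b8 5a) = 41; tag = H(3b 39 3a 38 3e 5c 5c 41) = 1d

3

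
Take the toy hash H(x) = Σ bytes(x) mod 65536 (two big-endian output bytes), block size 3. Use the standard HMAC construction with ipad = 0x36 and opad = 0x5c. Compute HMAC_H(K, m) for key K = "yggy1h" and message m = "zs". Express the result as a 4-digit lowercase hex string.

0186

Key "yggy1h" = 79 67 67 79 31 68 is 6 bytes > B = 3, so hash it first: H(key) = 02 59, then zero-pad to 3 bytes: K' = 02 59 00.
K' ⊕ ipad = 34 6f 36.  K' ⊕ opad = 5e 05 5c.
Inner input = (K'⊕ipad) ∥ m = 34 6f 36 ∥ 7a 73.
Inner hash: sum = 52+111+54+122+115 = 454 → 01 c6.
Outer input = (K'⊕opad) ∥ inner = 5e 05 5c ∥ 01 c6.
Outer hash (tag): sum = 94+5+92+1+198 = 390 → 01 86.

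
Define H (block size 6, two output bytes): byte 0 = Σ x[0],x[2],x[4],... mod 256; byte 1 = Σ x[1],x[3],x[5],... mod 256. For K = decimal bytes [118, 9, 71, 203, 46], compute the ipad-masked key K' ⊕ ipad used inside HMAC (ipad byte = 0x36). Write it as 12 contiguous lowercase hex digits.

403f71fd1836

Key decimal bytes [118, 9, 71, 203, 46] = 76 09 47 cb 2e is 5 bytes ≤ B = 6; zero-pad to 6 bytes: K' = 76 09 47 cb 2e 00.
XOR each byte with 0x36: 76⊕36=40, 09⊕36=3f, 47⊕36=71, cb⊕36=fd, 2e⊕36=18, 00⊕36=36.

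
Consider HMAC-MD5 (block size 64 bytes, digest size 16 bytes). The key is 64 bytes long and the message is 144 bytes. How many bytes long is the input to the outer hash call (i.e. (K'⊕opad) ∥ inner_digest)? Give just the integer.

Key is 64 ≤ 64 bytes, zero-padded: |K'| = 64.
Outer input = (K'⊕opad) ∥ H(inner) → 64 + 16 = 80 bytes.

80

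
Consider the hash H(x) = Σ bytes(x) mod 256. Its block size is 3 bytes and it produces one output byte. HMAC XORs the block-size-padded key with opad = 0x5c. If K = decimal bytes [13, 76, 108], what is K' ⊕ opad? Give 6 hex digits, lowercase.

Key decimal bytes [13, 76, 108] = 0d 4c 6c is exactly B = 3 bytes: K' = 0d 4c 6c.
XOR each byte with 0x5c: 0d⊕5c=51, 4c⊕5c=10, 6c⊕5c=30.

511030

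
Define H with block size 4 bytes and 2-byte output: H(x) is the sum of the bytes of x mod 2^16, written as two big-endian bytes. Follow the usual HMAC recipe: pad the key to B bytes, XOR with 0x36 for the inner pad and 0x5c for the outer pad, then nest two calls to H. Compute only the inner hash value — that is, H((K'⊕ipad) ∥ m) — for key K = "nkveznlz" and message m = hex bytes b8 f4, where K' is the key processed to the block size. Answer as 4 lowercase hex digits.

0301

Key "nkveznlz" = 6e 6b 76 65 7a 6e 6c 7a is 8 bytes > B = 4, so hash it first: H(key) = 03 82, then zero-pad to 4 bytes: K' = 03 82 00 00.
K' ⊕ ipad = 35 b4 36 36.
Inner input = 35 b4 36 36 ∥ b8 f4.
Inner hash: sum = 53+180+54+54+184+244 = 769 → 03 01.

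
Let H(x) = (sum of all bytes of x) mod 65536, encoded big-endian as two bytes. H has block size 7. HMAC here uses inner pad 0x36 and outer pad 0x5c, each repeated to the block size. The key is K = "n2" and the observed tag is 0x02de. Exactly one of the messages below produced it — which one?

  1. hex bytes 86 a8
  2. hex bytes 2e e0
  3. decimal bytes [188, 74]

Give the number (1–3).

Key "n2" = 6e 32 is 2 bytes ≤ B = 7; zero-pad to 7 bytes: K' = 6e 32 00 00 00 00 00.
K' ⊕ ipad = 58 04 36 36 36 36 36; K' ⊕ opad = 32 6e 5c 5c 5c 5c 5c.
m1: inner = H(58 04 36 36 36 36 36 86 a8) = 02 98; tag = H(32 6e 5c 5c 5c 5c 5c 02 98) = 0306
m2: inner = H(58 04 36 36 36 36 36 2e e0) = 02 78; tag = H(32 6e 5c 5c 5c 5c 5c 02 78) = 02e6
m3: inner = H(58 04 36 36 36 36 36 bc 4a) = 02 70; tag = H(32 6e 5c 5c 5c 5c 5c 02 70) = 02de ← matches

3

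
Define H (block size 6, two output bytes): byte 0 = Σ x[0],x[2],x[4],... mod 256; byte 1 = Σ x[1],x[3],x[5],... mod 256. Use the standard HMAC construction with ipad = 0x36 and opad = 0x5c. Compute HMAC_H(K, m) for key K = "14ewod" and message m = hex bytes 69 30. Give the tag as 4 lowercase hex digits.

f590

Key "14ewod" = 31 34 65 77 6f 64 is exactly B = 6 bytes: K' = 31 34 65 77 6f 64.
K' ⊕ ipad = 07 02 53 41 59 52.  K' ⊕ opad = 6d 68 39 2b 33 38.
Inner input = (K'⊕ipad) ∥ m = 07 02 53 41 59 52 ∥ 69 30.
Inner hash: even-index sum = 284 mod 256 = 28; odd-index sum = 197 mod 256 = 197 → 1c c5.
Outer input = (K'⊕opad) ∥ inner = 6d 68 39 2b 33 38 ∥ 1c c5.
Outer hash (tag): even-index sum = 245 mod 256 = 245; odd-index sum = 400 mod 256 = 144 → f5 90.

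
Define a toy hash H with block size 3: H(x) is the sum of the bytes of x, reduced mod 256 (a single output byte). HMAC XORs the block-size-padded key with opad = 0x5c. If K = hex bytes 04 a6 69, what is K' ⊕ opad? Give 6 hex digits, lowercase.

58fa35

Key hex bytes 04 a6 69 is exactly B = 3 bytes: K' = 04 a6 69.
XOR each byte with 0x5c: 04⊕5c=58, a6⊕5c=fa, 69⊕5c=35.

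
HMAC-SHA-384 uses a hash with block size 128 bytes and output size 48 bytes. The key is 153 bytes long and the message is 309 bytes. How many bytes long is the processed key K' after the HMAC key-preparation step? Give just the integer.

128

Key is 153 > 128 bytes, so it is hashed to 48 bytes then zero-padded to 128: |K'| = 128.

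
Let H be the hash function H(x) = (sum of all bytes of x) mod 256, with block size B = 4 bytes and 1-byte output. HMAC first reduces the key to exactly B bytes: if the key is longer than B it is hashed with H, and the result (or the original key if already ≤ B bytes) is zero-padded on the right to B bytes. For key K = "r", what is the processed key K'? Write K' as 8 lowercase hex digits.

Key "r" = 72 is 1 byte ≤ B = 4; zero-pad to 4 bytes: K' = 72 00 00 00.

72000000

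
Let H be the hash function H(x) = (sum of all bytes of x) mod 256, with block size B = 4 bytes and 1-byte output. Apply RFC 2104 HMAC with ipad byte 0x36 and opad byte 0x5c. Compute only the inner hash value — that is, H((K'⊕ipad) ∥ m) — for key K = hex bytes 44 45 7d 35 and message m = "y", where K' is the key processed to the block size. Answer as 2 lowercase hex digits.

Key hex bytes 44 45 7d 35 is exactly B = 4 bytes: K' = 44 45 7d 35.
K' ⊕ ipad = 72 73 4b 03.
Inner input = 72 73 4b 03 ∥ 79.
Inner hash: sum = 114+115+75+3+121 = 428; mod 256 = 172 → ac.

ac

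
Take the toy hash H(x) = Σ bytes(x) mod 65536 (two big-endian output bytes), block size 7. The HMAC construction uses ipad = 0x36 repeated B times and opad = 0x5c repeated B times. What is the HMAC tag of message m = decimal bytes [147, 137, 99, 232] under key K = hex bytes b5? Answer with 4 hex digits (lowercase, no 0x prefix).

Key hex bytes b5 is 1 byte ≤ B = 7; zero-pad to 7 bytes: K' = b5 00 00 00 00 00 00.
K' ⊕ ipad = 83 36 36 36 36 36 36.  K' ⊕ opad = e9 5c 5c 5c 5c 5c 5c.
Inner input = (K'⊕ipad) ∥ m = 83 36 36 36 36 36 36 ∥ 93 89 63 e8.
Inner hash: sum = 131+54+54+54+54+54+54+147+137+99+232 = 1070 → 04 2e.
Outer input = (K'⊕opad) ∥ inner = e9 5c 5c 5c 5c 5c 5c ∥ 04 2e.
Outer hash (tag): sum = 233+92+92+92+92+92+92+4+46 = 835 → 03 43.

0343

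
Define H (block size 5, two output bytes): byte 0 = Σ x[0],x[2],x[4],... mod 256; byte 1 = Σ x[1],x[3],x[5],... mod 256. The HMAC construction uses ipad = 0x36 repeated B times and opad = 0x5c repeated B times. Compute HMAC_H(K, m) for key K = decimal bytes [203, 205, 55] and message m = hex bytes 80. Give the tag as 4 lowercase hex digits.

Key decimal bytes [203, 205, 55] = cb cd 37 is 3 bytes ≤ B = 5; zero-pad to 5 bytes: K' = cb cd 37 00 00.
K' ⊕ ipad = fd fb 01 36 36.  K' ⊕ opad = 97 91 6b 5c 5c.
Inner input = (K'⊕ipad) ∥ m = fd fb 01 36 36 ∥ 80.
Inner hash: even-index sum = 308 mod 256 = 52; odd-index sum = 433 mod 256 = 177 → 34 b1.
Outer input = (K'⊕opad) ∥ inner = 97 91 6b 5c 5c ∥ 34 b1.
Outer hash (tag): even-index sum = 527 mod 256 = 15; odd-index sum = 289 mod 256 = 33 → 0f 21.

0f21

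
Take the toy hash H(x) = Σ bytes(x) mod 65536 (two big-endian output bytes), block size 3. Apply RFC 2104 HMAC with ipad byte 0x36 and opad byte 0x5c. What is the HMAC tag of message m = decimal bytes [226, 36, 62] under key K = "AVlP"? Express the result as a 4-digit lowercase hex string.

00e0

Key "AVlP" = 41 56 6c 50 is 4 bytes > B = 3, so hash it first: H(key) = 01 53, then zero-pad to 3 bytes: K' = 01 53 00.
K' ⊕ ipad = 37 65 36.  K' ⊕ opad = 5d 0f 5c.
Inner input = (K'⊕ipad) ∥ m = 37 65 36 ∥ e2 24 3e.
Inner hash: sum = 55+101+54+226+36+62 = 534 → 02 16.
Outer input = (K'⊕opad) ∥ inner = 5d 0f 5c ∥ 02 16.
Outer hash (tag): sum = 93+15+92+2+22 = 224 → 00 e0.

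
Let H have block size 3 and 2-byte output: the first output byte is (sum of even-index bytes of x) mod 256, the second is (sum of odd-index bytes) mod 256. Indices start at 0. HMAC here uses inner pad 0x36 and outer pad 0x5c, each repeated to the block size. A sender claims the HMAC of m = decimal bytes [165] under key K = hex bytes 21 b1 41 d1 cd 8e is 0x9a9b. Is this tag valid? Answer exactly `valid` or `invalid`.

valid

Key hex bytes 21 b1 41 d1 cd 8e is 6 bytes > B = 3, so hash it first: H(key) = 2f 10, then zero-pad to 3 bytes: K' = 2f 10 00.
K' ⊕ ipad = 19 26 36; K' ⊕ opad = 73 4c 5c.
Inner hash: even-index sum = 79 mod 256 = 79; odd-index sum = 203 mod 256 = 203 → 4f cb.
Outer hash (recomputed tag): even-index sum = 410 mod 256 = 154; odd-index sum = 155 mod 256 = 155 → 9a 9b.
Recomputed tag = 9a9b; claimed = 9a9b → match.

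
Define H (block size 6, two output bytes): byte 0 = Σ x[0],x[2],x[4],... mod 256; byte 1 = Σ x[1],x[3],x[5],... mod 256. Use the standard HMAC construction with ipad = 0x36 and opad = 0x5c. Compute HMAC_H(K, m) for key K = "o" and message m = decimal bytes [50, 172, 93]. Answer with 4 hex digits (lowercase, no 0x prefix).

3f62

Key "o" = 6f is 1 byte ≤ B = 6; zero-pad to 6 bytes: K' = 6f 00 00 00 00 00.
K' ⊕ ipad = 59 36 36 36 36 36.  K' ⊕ opad = 33 5c 5c 5c 5c 5c.
Inner input = (K'⊕ipad) ∥ m = 59 36 36 36 36 36 ∥ 32 ac 5d.
Inner hash: even-index sum = 340 mod 256 = 84; odd-index sum = 334 mod 256 = 78 → 54 4e.
Outer input = (K'⊕opad) ∥ inner = 33 5c 5c 5c 5c 5c ∥ 54 4e.
Outer hash (tag): even-index sum = 319 mod 256 = 63; odd-index sum = 354 mod 256 = 98 → 3f 62.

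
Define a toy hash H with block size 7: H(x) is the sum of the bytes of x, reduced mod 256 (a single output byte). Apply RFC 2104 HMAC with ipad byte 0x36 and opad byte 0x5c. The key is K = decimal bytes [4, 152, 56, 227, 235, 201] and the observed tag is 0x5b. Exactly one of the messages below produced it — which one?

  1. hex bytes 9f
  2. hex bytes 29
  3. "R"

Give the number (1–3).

1

Key decimal bytes [4, 152, 56, 227, 235, 201] = 04 98 38 e3 eb c9 is 6 bytes ≤ B = 7; zero-pad to 7 bytes: K' = 04 98 38 e3 eb c9 00.
K' ⊕ ipad = 32 ae 0e d5 dd ff 36; K' ⊕ opad = 58 c4 64 bf b7 95 5c.
m1: inner = H(32 ae 0e d5 dd ff 36 9f) = 74; tag = H(58 c4 64 bf b7 95 5c 74) = 5b ← matches
m2: inner = H(32 ae 0e d5 dd ff 36 29) = fe; tag = H(58 c4 64 bf b7 95 5c fe) = e5
m3: inner = H(32 ae 0e d5 dd ff 36 52) = 27; tag = H(58 c4 64 bf b7 95 5c 27) = 0e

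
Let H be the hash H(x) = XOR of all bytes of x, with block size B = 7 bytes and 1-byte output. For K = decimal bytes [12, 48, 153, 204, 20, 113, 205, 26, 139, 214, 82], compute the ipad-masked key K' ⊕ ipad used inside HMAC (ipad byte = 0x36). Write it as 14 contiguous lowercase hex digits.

Key decimal bytes [12, 48, 153, 204, 20, 113, 205, 26, 139, 214, 82] = 0c 30 99 cc 14 71 cd 1a 8b d6 52 is 11 bytes > B = 7, so hash it first: H(key) = d4, then zero-pad to 7 bytes: K' = d4 00 00 00 00 00 00.
XOR each byte with 0x36: d4⊕36=e2, 00⊕36=36, 00⊕36=36, 00⊕36=36, 00⊕36=36, 00⊕36=36, 00⊕36=36.

e2363636363636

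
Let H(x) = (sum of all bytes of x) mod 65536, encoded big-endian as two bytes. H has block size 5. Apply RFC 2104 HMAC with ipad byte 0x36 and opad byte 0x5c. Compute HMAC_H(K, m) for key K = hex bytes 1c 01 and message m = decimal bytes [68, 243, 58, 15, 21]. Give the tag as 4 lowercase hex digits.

024b

Key hex bytes 1c 01 is 2 bytes ≤ B = 5; zero-pad to 5 bytes: K' = 1c 01 00 00 00.
K' ⊕ ipad = 2a 37 36 36 36.  K' ⊕ opad = 40 5d 5c 5c 5c.
Inner input = (K'⊕ipad) ∥ m = 2a 37 36 36 36 ∥ 44 f3 3a 0f 15.
Inner hash: sum = 42+55+54+54+54+68+243+58+15+21 = 664 → 02 98.
Outer input = (K'⊕opad) ∥ inner = 40 5d 5c 5c 5c ∥ 02 98.
Outer hash (tag): sum = 64+93+92+92+92+2+152 = 587 → 02 4b.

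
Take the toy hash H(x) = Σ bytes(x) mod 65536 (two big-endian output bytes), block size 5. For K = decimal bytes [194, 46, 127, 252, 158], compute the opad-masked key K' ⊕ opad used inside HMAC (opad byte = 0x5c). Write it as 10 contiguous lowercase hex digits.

9e7223a0c2

Key decimal bytes [194, 46, 127, 252, 158] = c2 2e 7f fc 9e is exactly B = 5 bytes: K' = c2 2e 7f fc 9e.
XOR each byte with 0x5c: c2⊕5c=9e, 2e⊕5c=72, 7f⊕5c=23, fc⊕5c=a0, 9e⊕5c=c2.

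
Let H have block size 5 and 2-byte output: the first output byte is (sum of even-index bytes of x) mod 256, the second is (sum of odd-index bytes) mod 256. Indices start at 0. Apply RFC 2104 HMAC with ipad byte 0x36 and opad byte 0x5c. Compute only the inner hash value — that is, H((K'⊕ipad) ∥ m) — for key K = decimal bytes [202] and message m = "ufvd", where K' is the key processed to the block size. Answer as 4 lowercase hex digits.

Key decimal bytes [202] = ca is 1 byte ≤ B = 5; zero-pad to 5 bytes: K' = ca 00 00 00 00.
K' ⊕ ipad = fc 36 36 36 36.
Inner input = fc 36 36 36 36 ∥ 75 66 76 64.
Inner hash: even-index sum = 562 mod 256 = 50; odd-index sum = 343 mod 256 = 87 → 32 57.

3257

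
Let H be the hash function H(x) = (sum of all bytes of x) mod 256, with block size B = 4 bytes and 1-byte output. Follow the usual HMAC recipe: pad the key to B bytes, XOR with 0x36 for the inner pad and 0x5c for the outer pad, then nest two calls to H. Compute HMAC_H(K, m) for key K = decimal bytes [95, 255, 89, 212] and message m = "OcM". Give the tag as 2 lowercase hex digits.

Key decimal bytes [95, 255, 89, 212] = 5f ff 59 d4 is exactly B = 4 bytes: K' = 5f ff 59 d4.
K' ⊕ ipad = 69 c9 6f e2.  K' ⊕ opad = 03 a3 05 88.
Inner input = (K'⊕ipad) ∥ m = 69 c9 6f e2 ∥ 4f 63 4d.
Inner hash: sum = 105+201+111+226+79+99+77 = 898; mod 256 = 130 → 82.
Outer input = (K'⊕opad) ∥ inner = 03 a3 05 88 ∥ 82.
Outer hash (tag): sum = 3+163+5+136+130 = 437; mod 256 = 181 → b5.

b5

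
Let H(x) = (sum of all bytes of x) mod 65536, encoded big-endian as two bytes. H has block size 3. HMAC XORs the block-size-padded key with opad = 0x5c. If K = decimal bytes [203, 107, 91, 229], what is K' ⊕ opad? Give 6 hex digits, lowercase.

Key decimal bytes [203, 107, 91, 229] = cb 6b 5b e5 is 4 bytes > B = 3, so hash it first: H(key) = 02 76, then zero-pad to 3 bytes: K' = 02 76 00.
XOR each byte with 0x5c: 02⊕5c=5e, 76⊕5c=2a, 00⊕5c=5c.

5e2a5c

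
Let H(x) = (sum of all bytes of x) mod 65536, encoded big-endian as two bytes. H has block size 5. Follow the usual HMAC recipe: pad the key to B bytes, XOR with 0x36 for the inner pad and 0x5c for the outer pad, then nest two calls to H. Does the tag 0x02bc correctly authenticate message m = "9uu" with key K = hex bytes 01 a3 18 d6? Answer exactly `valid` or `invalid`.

Key hex bytes 01 a3 18 d6 is 4 bytes ≤ B = 5; zero-pad to 5 bytes: K' = 01 a3 18 d6 00.
K' ⊕ ipad = 37 95 2e e0 36; K' ⊕ opad = 5d ff 44 8a 5c.
Inner hash: sum = 55+149+46+224+54+57+117+117 = 819 → 03 33.
Outer hash (recomputed tag): sum = 93+255+68+138+92+3+51 = 700 → 02 bc.
Recomputed tag = 02bc; claimed = 02bc → match.

valid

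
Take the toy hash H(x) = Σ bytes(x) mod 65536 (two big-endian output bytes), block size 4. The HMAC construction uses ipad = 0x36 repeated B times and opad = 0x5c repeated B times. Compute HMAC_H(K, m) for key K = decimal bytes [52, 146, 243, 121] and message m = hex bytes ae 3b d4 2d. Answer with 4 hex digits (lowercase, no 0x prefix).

02b1

Key decimal bytes [52, 146, 243, 121] = 34 92 f3 79 is exactly B = 4 bytes: K' = 34 92 f3 79.
K' ⊕ ipad = 02 a4 c5 4f.  K' ⊕ opad = 68 ce af 25.
Inner input = (K'⊕ipad) ∥ m = 02 a4 c5 4f ∥ ae 3b d4 2d.
Inner hash: sum = 2+164+197+79+174+59+212+45 = 932 → 03 a4.
Outer input = (K'⊕opad) ∥ inner = 68 ce af 25 ∥ 03 a4.
Outer hash (tag): sum = 104+206+175+37+3+164 = 689 → 02 b1.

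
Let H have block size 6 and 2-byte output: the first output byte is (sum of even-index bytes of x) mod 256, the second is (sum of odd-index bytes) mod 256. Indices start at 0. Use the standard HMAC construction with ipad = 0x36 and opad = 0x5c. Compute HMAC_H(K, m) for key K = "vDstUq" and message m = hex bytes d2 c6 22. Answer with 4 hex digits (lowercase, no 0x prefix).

3e2e

Key "vDstUq" = 76 44 73 74 55 71 is exactly B = 6 bytes: K' = 76 44 73 74 55 71.
K' ⊕ ipad = 40 72 45 42 63 47.  K' ⊕ opad = 2a 18 2f 28 09 2d.
Inner input = (K'⊕ipad) ∥ m = 40 72 45 42 63 47 ∥ d2 c6 22.
Inner hash: even-index sum = 476 mod 256 = 220; odd-index sum = 449 mod 256 = 193 → dc c1.
Outer input = (K'⊕opad) ∥ inner = 2a 18 2f 28 09 2d ∥ dc c1.
Outer hash (tag): even-index sum = 318 mod 256 = 62; odd-index sum = 302 mod 256 = 46 → 3e 2e.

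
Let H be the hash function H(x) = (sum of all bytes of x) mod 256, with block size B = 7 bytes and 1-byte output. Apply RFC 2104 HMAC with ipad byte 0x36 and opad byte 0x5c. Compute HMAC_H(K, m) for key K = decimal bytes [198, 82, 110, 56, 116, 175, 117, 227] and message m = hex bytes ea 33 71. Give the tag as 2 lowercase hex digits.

6e

Key decimal bytes [198, 82, 110, 56, 116, 175, 117, 227] = c6 52 6e 38 74 af 75 e3 is 8 bytes > B = 7, so hash it first: H(key) = 39, then zero-pad to 7 bytes: K' = 39 00 00 00 00 00 00.
K' ⊕ ipad = 0f 36 36 36 36 36 36.  K' ⊕ opad = 65 5c 5c 5c 5c 5c 5c.
Inner input = (K'⊕ipad) ∥ m = 0f 36 36 36 36 36 36 ∥ ea 33 71.
Inner hash: sum = 15+54+54+54+54+54+54+234+51+113 = 737; mod 256 = 225 → e1.
Outer input = (K'⊕opad) ∥ inner = 65 5c 5c 5c 5c 5c 5c ∥ e1.
Outer hash (tag): sum = 101+92+92+92+92+92+92+225 = 878; mod 256 = 110 → 6e.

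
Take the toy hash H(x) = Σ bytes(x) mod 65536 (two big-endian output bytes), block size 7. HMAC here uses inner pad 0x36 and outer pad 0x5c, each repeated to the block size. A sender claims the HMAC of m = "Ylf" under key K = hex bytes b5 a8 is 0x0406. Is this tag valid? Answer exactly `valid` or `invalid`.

valid

Key hex bytes b5 a8 is 2 bytes ≤ B = 7; zero-pad to 7 bytes: K' = b5 a8 00 00 00 00 00.
K' ⊕ ipad = 83 9e 36 36 36 36 36; K' ⊕ opad = e9 f4 5c 5c 5c 5c 5c.
Inner hash: sum = 131+158+54+54+54+54+54+89+108+102 = 858 → 03 5a.
Outer hash (recomputed tag): sum = 233+244+92+92+92+92+92+3+90 = 1030 → 04 06.
Recomputed tag = 0406; claimed = 0406 → match.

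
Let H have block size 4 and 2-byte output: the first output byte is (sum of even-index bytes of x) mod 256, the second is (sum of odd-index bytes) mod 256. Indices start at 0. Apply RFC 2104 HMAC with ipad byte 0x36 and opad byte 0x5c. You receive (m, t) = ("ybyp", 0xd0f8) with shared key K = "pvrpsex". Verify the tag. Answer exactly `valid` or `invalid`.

Key "pvrpsex" = 70 76 72 70 73 65 78 is 7 bytes > B = 4, so hash it first: H(key) = cd 4b, then zero-pad to 4 bytes: K' = cd 4b 00 00.
K' ⊕ ipad = fb 7d 36 36; K' ⊕ opad = 91 17 5c 5c.
Inner hash: even-index sum = 547 mod 256 = 35; odd-index sum = 389 mod 256 = 133 → 23 85.
Outer hash (recomputed tag): even-index sum = 272 mod 256 = 16; odd-index sum = 248 mod 256 = 248 → 10 f8.
Recomputed tag = 10f8; claimed = d0f8 → mismatch.

invalid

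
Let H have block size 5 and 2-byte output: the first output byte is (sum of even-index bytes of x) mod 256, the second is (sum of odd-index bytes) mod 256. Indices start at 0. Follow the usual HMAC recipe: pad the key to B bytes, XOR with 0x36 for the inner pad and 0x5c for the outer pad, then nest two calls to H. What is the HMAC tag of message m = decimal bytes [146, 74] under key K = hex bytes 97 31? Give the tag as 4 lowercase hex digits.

Key hex bytes 97 31 is 2 bytes ≤ B = 5; zero-pad to 5 bytes: K' = 97 31 00 00 00.
K' ⊕ ipad = a1 07 36 36 36.  K' ⊕ opad = cb 6d 5c 5c 5c.
Inner input = (K'⊕ipad) ∥ m = a1 07 36 36 36 ∥ 92 4a.
Inner hash: even-index sum = 343 mod 256 = 87; odd-index sum = 207 mod 256 = 207 → 57 cf.
Outer input = (K'⊕opad) ∥ inner = cb 6d 5c 5c 5c ∥ 57 cf.
Outer hash (tag): even-index sum = 594 mod 256 = 82; odd-index sum = 288 mod 256 = 32 → 52 20.

5220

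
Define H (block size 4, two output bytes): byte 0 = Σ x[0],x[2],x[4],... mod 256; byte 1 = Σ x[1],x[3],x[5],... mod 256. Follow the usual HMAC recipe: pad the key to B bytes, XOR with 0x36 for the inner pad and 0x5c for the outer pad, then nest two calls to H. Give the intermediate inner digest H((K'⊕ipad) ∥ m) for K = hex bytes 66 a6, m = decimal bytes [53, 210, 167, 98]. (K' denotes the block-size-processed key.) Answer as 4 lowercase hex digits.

Key hex bytes 66 a6 is 2 bytes ≤ B = 4; zero-pad to 4 bytes: K' = 66 a6 00 00.
K' ⊕ ipad = 50 90 36 36.
Inner input = 50 90 36 36 ∥ 35 d2 a7 62.
Inner hash: even-index sum = 354 mod 256 = 98; odd-index sum = 506 mod 256 = 250 → 62 fa.

62fa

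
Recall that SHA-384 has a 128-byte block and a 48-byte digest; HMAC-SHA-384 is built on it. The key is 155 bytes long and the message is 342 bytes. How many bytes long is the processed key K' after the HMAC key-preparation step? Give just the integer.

128

Key is 155 > 128 bytes, so it is hashed to 48 bytes then zero-padded to 128: |K'| = 128.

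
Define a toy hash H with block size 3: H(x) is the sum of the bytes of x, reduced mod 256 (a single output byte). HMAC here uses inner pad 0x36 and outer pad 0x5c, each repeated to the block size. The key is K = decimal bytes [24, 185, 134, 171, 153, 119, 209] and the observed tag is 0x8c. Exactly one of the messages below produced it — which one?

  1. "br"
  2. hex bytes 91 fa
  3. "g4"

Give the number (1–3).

1

Key decimal bytes [24, 185, 134, 171, 153, 119, 209] = 18 b9 86 ab 99 77 d1 is 7 bytes > B = 3, so hash it first: H(key) = e3, then zero-pad to 3 bytes: K' = e3 00 00.
K' ⊕ ipad = d5 36 36; K' ⊕ opad = bf 5c 5c.
m1: inner = H(d5 36 36 62 72) = 15; tag = H(bf 5c 5c 15) = 8c ← matches
m2: inner = H(d5 36 36 91 fa) = cc; tag = H(bf 5c 5c cc) = 43
m3: inner = H(d5 36 36 67 34) = dc; tag = H(bf 5c 5c dc) = 53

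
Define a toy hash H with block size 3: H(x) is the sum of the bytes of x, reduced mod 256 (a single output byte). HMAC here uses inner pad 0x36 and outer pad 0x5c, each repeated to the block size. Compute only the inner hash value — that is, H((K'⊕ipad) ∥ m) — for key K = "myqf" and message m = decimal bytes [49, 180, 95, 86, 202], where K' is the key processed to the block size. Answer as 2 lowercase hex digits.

Key "myqf" = 6d 79 71 66 is 4 bytes > B = 3, so hash it first: H(key) = bd, then zero-pad to 3 bytes: K' = bd 00 00.
K' ⊕ ipad = 8b 36 36.
Inner input = 8b 36 36 ∥ 31 b4 5f 56 ca.
Inner hash: sum = 139+54+54+49+180+95+86+202 = 859; mod 256 = 91 → 5b.

5b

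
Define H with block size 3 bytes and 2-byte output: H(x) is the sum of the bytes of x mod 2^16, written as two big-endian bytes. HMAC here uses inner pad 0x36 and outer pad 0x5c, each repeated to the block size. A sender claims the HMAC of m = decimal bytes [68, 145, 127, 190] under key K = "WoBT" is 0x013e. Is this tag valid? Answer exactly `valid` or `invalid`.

Key "WoBT" = 57 6f 42 54 is 4 bytes > B = 3, so hash it first: H(key) = 01 5c, then zero-pad to 3 bytes: K' = 01 5c 00.
K' ⊕ ipad = 37 6a 36; K' ⊕ opad = 5d 00 5c.
Inner hash: sum = 55+106+54+68+145+127+190 = 745 → 02 e9.
Outer hash (recomputed tag): sum = 93+0+92+2+233 = 420 → 01 a4.
Recomputed tag = 01a4; claimed = 013e → mismatch.

invalid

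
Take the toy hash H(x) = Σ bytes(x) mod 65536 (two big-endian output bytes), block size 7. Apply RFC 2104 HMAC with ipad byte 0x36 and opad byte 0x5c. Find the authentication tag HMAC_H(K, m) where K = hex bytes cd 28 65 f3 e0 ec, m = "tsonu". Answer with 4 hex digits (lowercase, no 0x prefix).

Key hex bytes cd 28 65 f3 e0 ec is 6 bytes ≤ B = 7; zero-pad to 7 bytes: K' = cd 28 65 f3 e0 ec 00.
K' ⊕ ipad = fb 1e 53 c5 d6 da 36.  K' ⊕ opad = 91 74 39 af bc b0 5c.
Inner input = (K'⊕ipad) ∥ m = fb 1e 53 c5 d6 da 36 ∥ 74 73 6f 6e 75.
Inner hash: sum = 251+30+83+197+214+218+54+116+115+111+110+117 = 1616 → 06 50.
Outer input = (K'⊕opad) ∥ inner = 91 74 39 af bc b0 5c ∥ 06 50.
Outer hash (tag): sum = 145+116+57+175+188+176+92+6+80 = 1035 → 04 0b.

040b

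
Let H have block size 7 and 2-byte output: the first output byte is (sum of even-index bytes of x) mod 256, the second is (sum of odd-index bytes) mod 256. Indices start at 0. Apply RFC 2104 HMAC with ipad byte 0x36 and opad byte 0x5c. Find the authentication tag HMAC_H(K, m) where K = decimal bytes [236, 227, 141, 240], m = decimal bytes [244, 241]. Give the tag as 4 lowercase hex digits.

feb9

Key decimal bytes [236, 227, 141, 240] = ec e3 8d f0 is 4 bytes ≤ B = 7; zero-pad to 7 bytes: K' = ec e3 8d f0 00 00 00.
K' ⊕ ipad = da d5 bb c6 36 36 36.  K' ⊕ opad = b0 bf d1 ac 5c 5c 5c.
Inner input = (K'⊕ipad) ∥ m = da d5 bb c6 36 36 36 ∥ f4 f1.
Inner hash: even-index sum = 754 mod 256 = 242; odd-index sum = 709 mod 256 = 197 → f2 c5.
Outer input = (K'⊕opad) ∥ inner = b0 bf d1 ac 5c 5c 5c ∥ f2 c5.
Outer hash (tag): even-index sum = 766 mod 256 = 254; odd-index sum = 697 mod 256 = 185 → fe b9.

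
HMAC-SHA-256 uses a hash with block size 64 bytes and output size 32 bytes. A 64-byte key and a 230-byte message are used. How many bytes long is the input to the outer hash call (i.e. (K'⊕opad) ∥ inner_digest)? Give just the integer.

Key is 64 ≤ 64 bytes, zero-padded: |K'| = 64.
Outer input = (K'⊕opad) ∥ H(inner) → 64 + 32 = 96 bytes.

96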